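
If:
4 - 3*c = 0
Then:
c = 4/3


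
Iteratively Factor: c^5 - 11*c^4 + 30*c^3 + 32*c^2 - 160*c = (c)*(c^4 - 11*c^3 + 30*c^2 + 32*c - 160) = c*(c - 5)*(c^3 - 6*c^2 + 32) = c*(c - 5)*(c - 4)*(c^2 - 2*c - 8) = c*(c - 5)*(c - 4)*(c + 2)*(c - 4)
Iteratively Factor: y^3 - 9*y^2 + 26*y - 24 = (y - 3)*(y^2 - 6*y + 8) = (y - 4)*(y - 3)*(y - 2)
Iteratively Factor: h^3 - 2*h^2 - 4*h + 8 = (h - 2)*(h^2 - 4) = (h - 2)*(h + 2)*(h - 2)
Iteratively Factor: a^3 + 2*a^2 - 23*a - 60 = (a + 4)*(a^2 - 2*a - 15) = (a - 5)*(a + 4)*(a + 3)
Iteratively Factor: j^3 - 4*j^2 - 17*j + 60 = (j - 3)*(j^2 - j - 20) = (j - 5)*(j - 3)*(j + 4)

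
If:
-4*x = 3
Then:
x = -3/4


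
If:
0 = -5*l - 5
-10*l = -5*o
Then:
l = -1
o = -2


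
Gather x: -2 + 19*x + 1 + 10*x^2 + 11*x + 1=10*x^2 + 30*x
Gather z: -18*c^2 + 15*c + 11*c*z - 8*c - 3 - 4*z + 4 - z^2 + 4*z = -18*c^2 + 11*c*z + 7*c - z^2 + 1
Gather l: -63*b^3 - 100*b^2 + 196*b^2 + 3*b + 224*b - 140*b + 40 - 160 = -63*b^3 + 96*b^2 + 87*b - 120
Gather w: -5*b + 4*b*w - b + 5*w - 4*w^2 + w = -6*b - 4*w^2 + w*(4*b + 6)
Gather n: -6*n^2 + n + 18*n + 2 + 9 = -6*n^2 + 19*n + 11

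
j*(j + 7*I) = j^2 + 7*I*j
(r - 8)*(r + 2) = r^2 - 6*r - 16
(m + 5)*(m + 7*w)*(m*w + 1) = m^3*w + 7*m^2*w^2 + 5*m^2*w + m^2 + 35*m*w^2 + 7*m*w + 5*m + 35*w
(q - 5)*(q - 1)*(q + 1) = q^3 - 5*q^2 - q + 5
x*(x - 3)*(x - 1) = x^3 - 4*x^2 + 3*x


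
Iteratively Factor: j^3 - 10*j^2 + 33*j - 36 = (j - 3)*(j^2 - 7*j + 12) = (j - 4)*(j - 3)*(j - 3)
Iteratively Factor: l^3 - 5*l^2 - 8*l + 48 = (l + 3)*(l^2 - 8*l + 16) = (l - 4)*(l + 3)*(l - 4)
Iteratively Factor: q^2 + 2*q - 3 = (q + 3)*(q - 1)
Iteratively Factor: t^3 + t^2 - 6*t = (t - 2)*(t^2 + 3*t) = t*(t - 2)*(t + 3)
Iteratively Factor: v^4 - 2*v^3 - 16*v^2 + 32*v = (v - 4)*(v^3 + 2*v^2 - 8*v) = v*(v - 4)*(v^2 + 2*v - 8) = v*(v - 4)*(v + 4)*(v - 2)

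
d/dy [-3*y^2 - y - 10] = -6*y - 1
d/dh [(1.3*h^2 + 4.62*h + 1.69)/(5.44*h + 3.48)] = (7.072*h^2 + 9.048*h + 6.884)/(29.5936*h^2 + 37.8624*h + 12.1104)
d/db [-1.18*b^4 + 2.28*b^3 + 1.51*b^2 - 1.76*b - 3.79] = -4.72*b^3 + 6.84*b^2 + 3.02*b - 1.76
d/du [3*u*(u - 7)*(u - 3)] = 9*u^2 - 60*u + 63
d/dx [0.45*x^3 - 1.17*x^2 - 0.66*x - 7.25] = 1.35*x^2 - 2.34*x - 0.66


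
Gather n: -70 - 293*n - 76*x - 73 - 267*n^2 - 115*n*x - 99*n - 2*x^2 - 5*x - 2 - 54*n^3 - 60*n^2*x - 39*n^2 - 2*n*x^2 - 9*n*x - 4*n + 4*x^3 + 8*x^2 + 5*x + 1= -54*n^3 + n^2*(-60*x - 306) + n*(-2*x^2 - 124*x - 396) + 4*x^3 + 6*x^2 - 76*x - 144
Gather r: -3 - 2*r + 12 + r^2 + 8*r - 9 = r^2 + 6*r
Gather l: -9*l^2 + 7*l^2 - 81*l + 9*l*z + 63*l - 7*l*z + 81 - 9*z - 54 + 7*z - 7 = -2*l^2 + l*(2*z - 18) - 2*z + 20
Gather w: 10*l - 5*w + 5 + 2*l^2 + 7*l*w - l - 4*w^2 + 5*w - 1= 2*l^2 + 7*l*w + 9*l - 4*w^2 + 4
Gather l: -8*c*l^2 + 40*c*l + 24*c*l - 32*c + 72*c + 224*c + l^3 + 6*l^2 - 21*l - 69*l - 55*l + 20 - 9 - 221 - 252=264*c + l^3 + l^2*(6 - 8*c) + l*(64*c - 145) - 462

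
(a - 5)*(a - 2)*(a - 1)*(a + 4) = a^4 - 4*a^3 - 15*a^2 + 58*a - 40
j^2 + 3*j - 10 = (j - 2)*(j + 5)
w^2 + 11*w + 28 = (w + 4)*(w + 7)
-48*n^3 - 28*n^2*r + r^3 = (-6*n + r)*(2*n + r)*(4*n + r)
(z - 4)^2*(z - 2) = z^3 - 10*z^2 + 32*z - 32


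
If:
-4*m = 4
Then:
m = -1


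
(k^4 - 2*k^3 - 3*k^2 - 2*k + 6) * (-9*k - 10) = -9*k^5 + 8*k^4 + 47*k^3 + 48*k^2 - 34*k - 60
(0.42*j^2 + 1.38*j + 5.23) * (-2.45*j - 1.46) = -1.029*j^3 - 3.9942*j^2 - 14.8283*j - 7.6358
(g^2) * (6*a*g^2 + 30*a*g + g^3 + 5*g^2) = 6*a*g^4 + 30*a*g^3 + g^5 + 5*g^4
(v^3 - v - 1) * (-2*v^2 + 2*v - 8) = -2*v^5 + 2*v^4 - 6*v^3 + 6*v + 8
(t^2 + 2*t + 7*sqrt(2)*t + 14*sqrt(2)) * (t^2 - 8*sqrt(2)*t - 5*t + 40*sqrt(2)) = t^4 - 3*t^3 - sqrt(2)*t^3 - 122*t^2 + 3*sqrt(2)*t^2 + 10*sqrt(2)*t + 336*t + 1120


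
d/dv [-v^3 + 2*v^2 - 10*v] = -3*v^2 + 4*v - 10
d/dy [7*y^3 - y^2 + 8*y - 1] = 21*y^2 - 2*y + 8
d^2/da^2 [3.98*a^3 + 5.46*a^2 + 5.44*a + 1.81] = 23.88*a + 10.92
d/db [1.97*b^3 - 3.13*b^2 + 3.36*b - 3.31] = 5.91*b^2 - 6.26*b + 3.36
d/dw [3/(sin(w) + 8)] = -3*cos(w)/(sin(w) + 8)^2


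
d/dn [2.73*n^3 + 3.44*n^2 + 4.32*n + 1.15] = 8.19*n^2 + 6.88*n + 4.32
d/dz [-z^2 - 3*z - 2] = -2*z - 3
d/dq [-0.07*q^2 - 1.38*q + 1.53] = -0.14*q - 1.38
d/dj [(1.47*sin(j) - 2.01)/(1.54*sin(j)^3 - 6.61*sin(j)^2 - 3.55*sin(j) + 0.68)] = (-4.5276*sin(j)^3 + 19.0029*sin(j)^2 - 26.5722*sin(j) - 6.1359)*cos(j)/(2.3716*sin(j)^6 - 20.3588*sin(j)^5 + 32.7581*sin(j)^4 + 49.0254*sin(j)^3 + 3.6129*sin(j)^2 - 4.828*sin(j) + 0.4624)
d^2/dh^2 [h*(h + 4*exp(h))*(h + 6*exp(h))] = 10*h^2*exp(h) + 96*h*exp(2*h) + 40*h*exp(h) + 6*h + 96*exp(2*h) + 20*exp(h)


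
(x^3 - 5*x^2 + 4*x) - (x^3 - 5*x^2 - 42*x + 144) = 46*x - 144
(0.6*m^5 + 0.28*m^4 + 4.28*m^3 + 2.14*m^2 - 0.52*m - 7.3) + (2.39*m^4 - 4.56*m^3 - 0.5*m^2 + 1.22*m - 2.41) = 0.6*m^5 + 2.67*m^4 - 0.279999999999999*m^3 + 1.64*m^2 + 0.7*m - 9.71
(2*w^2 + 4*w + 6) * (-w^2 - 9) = -2*w^4 - 4*w^3 - 24*w^2 - 36*w - 54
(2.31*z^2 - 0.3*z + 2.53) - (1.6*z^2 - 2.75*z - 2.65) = 0.71*z^2 + 2.45*z + 5.18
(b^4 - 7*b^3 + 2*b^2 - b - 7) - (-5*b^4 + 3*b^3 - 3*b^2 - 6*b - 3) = 6*b^4 - 10*b^3 + 5*b^2 + 5*b - 4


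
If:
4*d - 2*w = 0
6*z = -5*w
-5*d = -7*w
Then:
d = 0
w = 0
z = 0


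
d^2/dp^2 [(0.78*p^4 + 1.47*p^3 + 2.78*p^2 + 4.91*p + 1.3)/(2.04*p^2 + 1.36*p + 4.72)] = (6.49209599999999*p^6 + 12.984192*p^5 + 53.7189119999999*p^4 + 82.682016*p^3 + 136.995264*p^2 - 65.52864*p + 40.60544)/(8.489664*p^6 + 16.979328*p^5 + 70.247808*p^4 + 81.086464*p^3 + 162.534144*p^2 + 90.895872*p + 105.154048)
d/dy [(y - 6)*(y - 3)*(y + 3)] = 3*y^2 - 12*y - 9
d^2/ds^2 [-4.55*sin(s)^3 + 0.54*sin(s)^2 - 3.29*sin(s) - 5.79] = 6.7025*sin(s) - 10.2375*sin(3*s) + 1.08*cos(2*s)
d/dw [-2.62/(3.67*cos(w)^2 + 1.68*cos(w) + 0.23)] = -(19.2308*cos(w) + 4.4016)*sin(w)/(3.67*cos(w)^2 + 1.68*cos(w) + 0.23)^2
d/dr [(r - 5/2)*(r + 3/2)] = 2*r - 1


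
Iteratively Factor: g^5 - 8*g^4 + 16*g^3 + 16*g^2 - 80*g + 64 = (g - 2)*(g^4 - 6*g^3 + 4*g^2 + 24*g - 32) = (g - 4)*(g - 2)*(g^3 - 2*g^2 - 4*g + 8) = (g - 4)*(g - 2)^2*(g^2 - 4) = (g - 4)*(g - 2)^3*(g + 2)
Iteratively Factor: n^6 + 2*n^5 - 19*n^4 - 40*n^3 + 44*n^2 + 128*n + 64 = (n + 4)*(n^5 - 2*n^4 - 11*n^3 + 4*n^2 + 28*n + 16) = (n + 1)*(n + 4)*(n^4 - 3*n^3 - 8*n^2 + 12*n + 16) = (n - 2)*(n + 1)*(n + 4)*(n^3 - n^2 - 10*n - 8) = (n - 2)*(n + 1)*(n + 2)*(n + 4)*(n^2 - 3*n - 4) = (n - 2)*(n + 1)^2*(n + 2)*(n + 4)*(n - 4)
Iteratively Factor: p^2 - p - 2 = (p + 1)*(p - 2)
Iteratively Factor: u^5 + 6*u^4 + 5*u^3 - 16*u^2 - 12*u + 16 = (u - 1)*(u^4 + 7*u^3 + 12*u^2 - 4*u - 16) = (u - 1)*(u + 2)*(u^3 + 5*u^2 + 2*u - 8) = (u - 1)^2*(u + 2)*(u^2 + 6*u + 8) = (u - 1)^2*(u + 2)*(u + 4)*(u + 2)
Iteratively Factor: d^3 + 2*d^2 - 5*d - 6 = (d + 3)*(d^2 - d - 2) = (d + 1)*(d + 3)*(d - 2)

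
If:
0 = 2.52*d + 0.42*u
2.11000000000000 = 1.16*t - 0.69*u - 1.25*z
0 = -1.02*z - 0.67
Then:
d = -0.166666666666667*u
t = 0.594827586206897*u + 1.11113928329953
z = -0.66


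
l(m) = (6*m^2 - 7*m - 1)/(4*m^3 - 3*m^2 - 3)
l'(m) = (12*m - 7)/(4*m^3 - 3*m^2 - 3) + (-12*m^2 + 6*m)*(6*m^2 - 7*m - 1)/(4*m^3 - 3*m^2 - 3)^2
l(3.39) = 0.37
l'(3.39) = -0.09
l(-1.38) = -1.04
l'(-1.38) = -0.47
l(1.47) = 0.52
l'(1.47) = 0.54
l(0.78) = 0.96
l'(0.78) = 0.05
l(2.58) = 0.46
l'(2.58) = -0.12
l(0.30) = 0.81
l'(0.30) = 0.89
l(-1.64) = -0.93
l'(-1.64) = -0.43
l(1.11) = 1.12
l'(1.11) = 2.29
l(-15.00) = -0.10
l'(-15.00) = -0.00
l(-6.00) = -0.26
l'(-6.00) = -0.05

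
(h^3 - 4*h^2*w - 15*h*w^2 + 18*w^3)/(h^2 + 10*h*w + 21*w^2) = (h^2 - 7*h*w + 6*w^2)/(h + 7*w)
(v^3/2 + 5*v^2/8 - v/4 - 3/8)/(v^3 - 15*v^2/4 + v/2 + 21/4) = (4*v^2 + v - 3)/(2*(4*v^2 - 19*v + 21))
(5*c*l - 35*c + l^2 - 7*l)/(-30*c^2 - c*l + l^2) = (7 - l)/(6*c - l)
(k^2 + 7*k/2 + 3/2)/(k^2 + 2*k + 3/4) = 2*(k + 3)/(2*k + 3)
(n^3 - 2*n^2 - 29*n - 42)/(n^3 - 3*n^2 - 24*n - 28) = (n + 3)/(n + 2)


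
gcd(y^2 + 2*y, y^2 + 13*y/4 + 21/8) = 1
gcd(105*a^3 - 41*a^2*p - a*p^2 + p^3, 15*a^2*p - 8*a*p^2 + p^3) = 15*a^2 - 8*a*p + p^2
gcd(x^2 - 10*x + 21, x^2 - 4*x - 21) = x - 7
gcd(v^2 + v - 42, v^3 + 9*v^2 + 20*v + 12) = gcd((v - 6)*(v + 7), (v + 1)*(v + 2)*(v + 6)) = 1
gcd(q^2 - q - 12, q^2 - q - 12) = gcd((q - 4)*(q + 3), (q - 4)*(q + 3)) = q^2 - q - 12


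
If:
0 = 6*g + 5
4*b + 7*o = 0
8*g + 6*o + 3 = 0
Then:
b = -77/72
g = -5/6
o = 11/18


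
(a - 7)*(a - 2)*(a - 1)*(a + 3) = a^4 - 7*a^3 - 7*a^2 + 55*a - 42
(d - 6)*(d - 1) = d^2 - 7*d + 6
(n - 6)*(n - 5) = n^2 - 11*n + 30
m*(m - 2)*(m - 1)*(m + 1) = m^4 - 2*m^3 - m^2 + 2*m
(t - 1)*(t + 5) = t^2 + 4*t - 5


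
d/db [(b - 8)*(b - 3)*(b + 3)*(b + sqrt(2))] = 4*b^3 - 24*b^2 + 3*sqrt(2)*b^2 - 16*sqrt(2)*b - 18*b - 9*sqrt(2) + 72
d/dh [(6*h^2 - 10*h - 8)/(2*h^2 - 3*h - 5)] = 2*(h^2 - 14*h + 13)/(4*h^4 - 12*h^3 - 11*h^2 + 30*h + 25)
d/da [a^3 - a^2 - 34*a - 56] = 3*a^2 - 2*a - 34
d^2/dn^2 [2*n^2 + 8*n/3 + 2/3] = 4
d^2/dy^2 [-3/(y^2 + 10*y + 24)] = 6*(y^2 + 10*y - 4*(y + 5)^2 + 24)/(y^2 + 10*y + 24)^3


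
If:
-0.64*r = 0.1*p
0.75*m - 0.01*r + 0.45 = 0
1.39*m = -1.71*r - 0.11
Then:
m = -0.59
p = -2.68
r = 0.42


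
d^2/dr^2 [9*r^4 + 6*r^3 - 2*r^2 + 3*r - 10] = 108*r^2 + 36*r - 4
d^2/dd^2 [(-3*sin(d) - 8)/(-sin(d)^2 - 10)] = (-27*sin(d)^5 - 32*sin(d)^4 + 368*sin(d)^2 - 651*sin(d)/2 - 54*sin(3*d) + 3*sin(5*d)/2 - 160)/(sin(d)^2 + 10)^3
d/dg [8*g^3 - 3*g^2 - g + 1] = 24*g^2 - 6*g - 1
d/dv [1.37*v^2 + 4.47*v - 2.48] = 2.74*v + 4.47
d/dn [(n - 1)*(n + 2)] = 2*n + 1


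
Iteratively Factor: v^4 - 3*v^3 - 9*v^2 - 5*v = (v + 1)*(v^3 - 4*v^2 - 5*v) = (v + 1)^2*(v^2 - 5*v) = (v - 5)*(v + 1)^2*(v)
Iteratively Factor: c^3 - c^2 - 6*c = (c)*(c^2 - c - 6) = c*(c + 2)*(c - 3)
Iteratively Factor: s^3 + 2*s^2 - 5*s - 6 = (s + 1)*(s^2 + s - 6) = (s - 2)*(s + 1)*(s + 3)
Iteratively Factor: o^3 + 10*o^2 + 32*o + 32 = (o + 4)*(o^2 + 6*o + 8) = (o + 4)^2*(o + 2)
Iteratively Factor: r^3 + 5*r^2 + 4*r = (r + 1)*(r^2 + 4*r) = (r + 1)*(r + 4)*(r)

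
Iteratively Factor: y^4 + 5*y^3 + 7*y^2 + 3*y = (y)*(y^3 + 5*y^2 + 7*y + 3) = y*(y + 3)*(y^2 + 2*y + 1) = y*(y + 1)*(y + 3)*(y + 1)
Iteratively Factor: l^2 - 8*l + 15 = (l - 5)*(l - 3)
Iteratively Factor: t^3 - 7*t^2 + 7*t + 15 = (t - 5)*(t^2 - 2*t - 3) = (t - 5)*(t + 1)*(t - 3)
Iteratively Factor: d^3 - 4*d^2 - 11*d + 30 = (d + 3)*(d^2 - 7*d + 10) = (d - 2)*(d + 3)*(d - 5)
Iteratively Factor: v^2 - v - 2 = (v - 2)*(v + 1)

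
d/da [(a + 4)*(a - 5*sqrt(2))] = 2*a - 5*sqrt(2) + 4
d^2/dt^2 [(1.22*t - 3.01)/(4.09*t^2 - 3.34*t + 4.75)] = ((32.7714 - 29.9388*t)*(4.09*t^2 - 3.34*t + 4.75) + (1.22*t - 3.01)*(8.18*t - 3.34)*(16.36*t - 6.68))/(4.09*t^2 - 3.34*t + 4.75)^3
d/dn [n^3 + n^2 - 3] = n*(3*n + 2)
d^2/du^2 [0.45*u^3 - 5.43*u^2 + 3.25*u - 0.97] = 2.7*u - 10.86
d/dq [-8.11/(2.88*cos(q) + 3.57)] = -23.3568*sin(q)/(2.88*cos(q) + 3.57)^2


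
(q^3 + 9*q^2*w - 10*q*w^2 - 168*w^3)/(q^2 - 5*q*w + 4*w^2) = (q^2 + 13*q*w + 42*w^2)/(q - w)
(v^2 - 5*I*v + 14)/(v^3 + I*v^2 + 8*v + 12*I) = (v - 7*I)/(v^2 - I*v + 6)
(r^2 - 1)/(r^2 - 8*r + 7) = (r + 1)/(r - 7)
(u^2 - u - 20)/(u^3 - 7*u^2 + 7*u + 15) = (u + 4)/(u^2 - 2*u - 3)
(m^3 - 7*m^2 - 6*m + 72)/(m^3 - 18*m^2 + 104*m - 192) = (m + 3)/(m - 8)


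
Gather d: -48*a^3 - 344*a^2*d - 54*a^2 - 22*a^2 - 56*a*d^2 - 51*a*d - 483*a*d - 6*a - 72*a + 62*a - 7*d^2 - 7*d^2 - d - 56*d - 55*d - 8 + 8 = -48*a^3 - 76*a^2 - 16*a + d^2*(-56*a - 14) + d*(-344*a^2 - 534*a - 112)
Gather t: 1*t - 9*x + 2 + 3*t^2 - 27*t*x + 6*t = 3*t^2 + t*(7 - 27*x) - 9*x + 2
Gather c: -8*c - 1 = -8*c - 1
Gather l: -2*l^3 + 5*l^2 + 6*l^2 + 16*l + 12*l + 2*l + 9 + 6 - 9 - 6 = -2*l^3 + 11*l^2 + 30*l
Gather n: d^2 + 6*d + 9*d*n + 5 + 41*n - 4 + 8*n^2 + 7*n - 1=d^2 + 6*d + 8*n^2 + n*(9*d + 48)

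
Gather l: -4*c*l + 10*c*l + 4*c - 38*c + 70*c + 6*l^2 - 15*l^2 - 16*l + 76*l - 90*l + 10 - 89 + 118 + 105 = 36*c - 9*l^2 + l*(6*c - 30) + 144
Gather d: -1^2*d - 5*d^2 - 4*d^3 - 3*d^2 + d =-4*d^3 - 8*d^2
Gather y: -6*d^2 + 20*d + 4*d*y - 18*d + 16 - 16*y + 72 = -6*d^2 + 2*d + y*(4*d - 16) + 88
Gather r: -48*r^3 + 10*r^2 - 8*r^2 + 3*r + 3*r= -48*r^3 + 2*r^2 + 6*r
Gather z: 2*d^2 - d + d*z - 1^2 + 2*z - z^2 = 2*d^2 - d - z^2 + z*(d + 2) - 1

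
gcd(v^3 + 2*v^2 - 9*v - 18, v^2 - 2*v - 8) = v + 2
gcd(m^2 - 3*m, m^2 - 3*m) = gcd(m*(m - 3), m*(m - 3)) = m^2 - 3*m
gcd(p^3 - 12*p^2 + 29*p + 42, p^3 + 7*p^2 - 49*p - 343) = p - 7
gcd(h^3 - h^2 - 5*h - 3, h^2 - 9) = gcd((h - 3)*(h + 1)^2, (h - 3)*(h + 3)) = h - 3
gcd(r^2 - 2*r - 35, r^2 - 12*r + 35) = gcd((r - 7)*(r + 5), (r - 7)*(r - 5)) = r - 7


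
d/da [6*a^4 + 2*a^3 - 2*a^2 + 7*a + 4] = 24*a^3 + 6*a^2 - 4*a + 7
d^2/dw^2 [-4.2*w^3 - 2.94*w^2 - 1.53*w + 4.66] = -25.2*w - 5.88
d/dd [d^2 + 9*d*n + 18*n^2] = 2*d + 9*n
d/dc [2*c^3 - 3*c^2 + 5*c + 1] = 6*c^2 - 6*c + 5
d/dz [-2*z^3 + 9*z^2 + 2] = 6*z*(3 - z)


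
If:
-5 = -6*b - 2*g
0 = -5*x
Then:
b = 5/6 - g/3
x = 0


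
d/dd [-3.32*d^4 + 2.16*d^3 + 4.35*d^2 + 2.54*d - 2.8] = -13.28*d^3 + 6.48*d^2 + 8.7*d + 2.54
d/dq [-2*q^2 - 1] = -4*q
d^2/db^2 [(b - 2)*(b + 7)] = 2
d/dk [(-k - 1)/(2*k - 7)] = 9/(2*k - 7)^2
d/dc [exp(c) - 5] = exp(c)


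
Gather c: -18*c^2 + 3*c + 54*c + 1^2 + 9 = -18*c^2 + 57*c + 10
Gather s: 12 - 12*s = 12 - 12*s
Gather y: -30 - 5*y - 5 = -5*y - 35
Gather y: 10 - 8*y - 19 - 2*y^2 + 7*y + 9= -2*y^2 - y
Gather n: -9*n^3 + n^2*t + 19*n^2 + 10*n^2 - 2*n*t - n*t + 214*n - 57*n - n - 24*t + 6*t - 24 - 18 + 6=-9*n^3 + n^2*(t + 29) + n*(156 - 3*t) - 18*t - 36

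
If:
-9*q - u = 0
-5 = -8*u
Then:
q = -5/72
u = 5/8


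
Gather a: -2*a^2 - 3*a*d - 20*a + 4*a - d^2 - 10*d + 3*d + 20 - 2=-2*a^2 + a*(-3*d - 16) - d^2 - 7*d + 18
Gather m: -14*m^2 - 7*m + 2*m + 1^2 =-14*m^2 - 5*m + 1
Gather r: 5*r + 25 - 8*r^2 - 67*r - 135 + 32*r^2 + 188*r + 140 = 24*r^2 + 126*r + 30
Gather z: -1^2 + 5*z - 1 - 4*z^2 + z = -4*z^2 + 6*z - 2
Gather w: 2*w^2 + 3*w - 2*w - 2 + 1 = 2*w^2 + w - 1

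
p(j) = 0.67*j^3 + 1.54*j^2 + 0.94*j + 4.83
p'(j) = 2.01*j^2 + 3.08*j + 0.94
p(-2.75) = -0.04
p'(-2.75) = 7.67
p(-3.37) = -6.49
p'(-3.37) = 13.39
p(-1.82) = 4.18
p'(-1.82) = 1.99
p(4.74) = 115.24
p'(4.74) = 60.70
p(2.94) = 37.93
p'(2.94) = 27.37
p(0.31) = 5.29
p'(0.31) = 2.09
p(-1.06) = 4.77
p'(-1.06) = -0.07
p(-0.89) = 4.74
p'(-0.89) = -0.21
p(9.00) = 626.46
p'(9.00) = 191.47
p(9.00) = 626.46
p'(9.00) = 191.47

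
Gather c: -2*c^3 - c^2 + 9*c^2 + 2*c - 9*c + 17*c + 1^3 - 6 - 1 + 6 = -2*c^3 + 8*c^2 + 10*c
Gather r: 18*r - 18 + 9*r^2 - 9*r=9*r^2 + 9*r - 18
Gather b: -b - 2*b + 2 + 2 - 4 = -3*b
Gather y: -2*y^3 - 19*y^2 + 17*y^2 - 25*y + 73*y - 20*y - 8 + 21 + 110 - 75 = -2*y^3 - 2*y^2 + 28*y + 48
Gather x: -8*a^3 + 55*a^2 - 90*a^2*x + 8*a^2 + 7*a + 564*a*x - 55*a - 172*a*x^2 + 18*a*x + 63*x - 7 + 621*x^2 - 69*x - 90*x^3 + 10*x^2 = -8*a^3 + 63*a^2 - 48*a - 90*x^3 + x^2*(631 - 172*a) + x*(-90*a^2 + 582*a - 6) - 7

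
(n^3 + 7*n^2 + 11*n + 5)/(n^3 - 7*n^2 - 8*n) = (n^2 + 6*n + 5)/(n*(n - 8))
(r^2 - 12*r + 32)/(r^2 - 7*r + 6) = (r^2 - 12*r + 32)/(r^2 - 7*r + 6)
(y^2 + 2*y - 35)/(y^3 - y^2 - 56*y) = (y - 5)/(y*(y - 8))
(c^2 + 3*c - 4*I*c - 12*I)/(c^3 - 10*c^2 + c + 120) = (c - 4*I)/(c^2 - 13*c + 40)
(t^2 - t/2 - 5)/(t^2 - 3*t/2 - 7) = (2*t - 5)/(2*t - 7)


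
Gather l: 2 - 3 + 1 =0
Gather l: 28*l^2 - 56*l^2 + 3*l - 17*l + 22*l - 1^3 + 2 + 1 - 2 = -28*l^2 + 8*l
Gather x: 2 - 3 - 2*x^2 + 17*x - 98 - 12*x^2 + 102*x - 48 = -14*x^2 + 119*x - 147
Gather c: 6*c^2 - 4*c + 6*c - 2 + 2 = 6*c^2 + 2*c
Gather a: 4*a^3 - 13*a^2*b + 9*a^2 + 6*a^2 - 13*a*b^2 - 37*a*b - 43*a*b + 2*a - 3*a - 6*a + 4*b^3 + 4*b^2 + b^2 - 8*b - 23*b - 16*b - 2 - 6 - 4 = 4*a^3 + a^2*(15 - 13*b) + a*(-13*b^2 - 80*b - 7) + 4*b^3 + 5*b^2 - 47*b - 12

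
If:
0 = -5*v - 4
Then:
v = -4/5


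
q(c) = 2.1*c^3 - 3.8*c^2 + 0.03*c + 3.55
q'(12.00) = 816.03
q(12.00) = 3085.51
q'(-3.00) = 79.53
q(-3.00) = -87.44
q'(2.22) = 14.21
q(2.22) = 7.86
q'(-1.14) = 16.88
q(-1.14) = -4.53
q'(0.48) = -2.17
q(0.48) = 2.92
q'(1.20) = -0.02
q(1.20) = 1.74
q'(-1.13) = 16.66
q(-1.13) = -4.37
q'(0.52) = -2.22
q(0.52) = 2.83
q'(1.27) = 0.54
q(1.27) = 1.76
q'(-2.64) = 64.00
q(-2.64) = -61.65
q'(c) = 6.3*c^2 - 7.6*c + 0.03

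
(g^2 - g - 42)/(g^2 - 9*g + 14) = (g + 6)/(g - 2)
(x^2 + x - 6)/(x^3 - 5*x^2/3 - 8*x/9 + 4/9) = 9*(x + 3)/(9*x^2 + 3*x - 2)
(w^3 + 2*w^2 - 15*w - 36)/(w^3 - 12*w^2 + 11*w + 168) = (w^2 - w - 12)/(w^2 - 15*w + 56)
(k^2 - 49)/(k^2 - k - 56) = (k - 7)/(k - 8)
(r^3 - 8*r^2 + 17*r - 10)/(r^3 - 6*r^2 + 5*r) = (r - 2)/r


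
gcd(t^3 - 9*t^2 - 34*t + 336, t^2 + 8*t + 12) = t + 6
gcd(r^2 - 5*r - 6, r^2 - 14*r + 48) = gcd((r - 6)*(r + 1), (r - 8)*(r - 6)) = r - 6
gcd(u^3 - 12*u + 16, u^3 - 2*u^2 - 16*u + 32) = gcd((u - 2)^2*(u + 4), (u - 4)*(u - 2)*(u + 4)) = u^2 + 2*u - 8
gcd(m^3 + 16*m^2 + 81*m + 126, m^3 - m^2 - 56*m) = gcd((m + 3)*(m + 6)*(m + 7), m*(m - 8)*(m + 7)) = m + 7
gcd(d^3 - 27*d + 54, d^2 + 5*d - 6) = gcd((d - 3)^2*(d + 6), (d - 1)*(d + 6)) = d + 6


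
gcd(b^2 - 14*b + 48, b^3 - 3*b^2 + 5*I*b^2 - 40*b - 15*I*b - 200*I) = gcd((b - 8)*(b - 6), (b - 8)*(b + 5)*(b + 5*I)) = b - 8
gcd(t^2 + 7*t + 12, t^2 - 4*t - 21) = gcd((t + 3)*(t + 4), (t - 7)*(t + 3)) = t + 3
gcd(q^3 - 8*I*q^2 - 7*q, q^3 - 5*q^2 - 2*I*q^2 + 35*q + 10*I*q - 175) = q - 7*I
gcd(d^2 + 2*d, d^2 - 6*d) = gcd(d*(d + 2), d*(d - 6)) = d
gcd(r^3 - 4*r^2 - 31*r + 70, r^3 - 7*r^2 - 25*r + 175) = r^2 - 2*r - 35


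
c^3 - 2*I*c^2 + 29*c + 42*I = (c - 7*I)*(c + 2*I)*(c + 3*I)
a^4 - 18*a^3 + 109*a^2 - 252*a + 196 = (a - 7)^2*(a - 2)^2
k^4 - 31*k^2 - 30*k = k*(k - 6)*(k + 1)*(k + 5)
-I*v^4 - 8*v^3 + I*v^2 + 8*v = v*(v + 1)*(v - 8*I)*(-I*v + I)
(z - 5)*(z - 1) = z^2 - 6*z + 5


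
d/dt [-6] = 0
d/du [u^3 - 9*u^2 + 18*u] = 3*u^2 - 18*u + 18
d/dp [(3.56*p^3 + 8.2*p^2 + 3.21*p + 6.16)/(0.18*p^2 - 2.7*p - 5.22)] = (0.6408*p^4 - 19.224*p^3 - 78.4674*p^2 - 87.8256*p - 0.124199999999998)/(0.0324*p^4 - 0.972*p^3 + 5.4108*p^2 + 28.188*p + 27.2484)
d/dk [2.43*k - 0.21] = 2.43000000000000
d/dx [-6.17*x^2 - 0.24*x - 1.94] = -12.34*x - 0.24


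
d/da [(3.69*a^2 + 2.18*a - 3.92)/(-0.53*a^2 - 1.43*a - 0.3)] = (-4.1213*a^2 - 6.3692*a - 6.2596)/(0.2809*a^4 + 1.5158*a^3 + 2.3629*a^2 + 0.858*a + 0.09)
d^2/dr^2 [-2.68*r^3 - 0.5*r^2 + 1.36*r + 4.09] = -16.08*r - 1.0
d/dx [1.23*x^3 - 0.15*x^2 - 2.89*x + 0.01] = 3.69*x^2 - 0.3*x - 2.89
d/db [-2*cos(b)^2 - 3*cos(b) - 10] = (4*cos(b) + 3)*sin(b)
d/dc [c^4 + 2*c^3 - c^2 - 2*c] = 4*c^3 + 6*c^2 - 2*c - 2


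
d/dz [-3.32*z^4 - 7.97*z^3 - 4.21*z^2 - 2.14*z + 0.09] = -13.28*z^3 - 23.91*z^2 - 8.42*z - 2.14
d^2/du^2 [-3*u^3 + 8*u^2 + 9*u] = 16 - 18*u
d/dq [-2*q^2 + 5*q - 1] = 5 - 4*q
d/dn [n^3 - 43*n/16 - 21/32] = 3*n^2 - 43/16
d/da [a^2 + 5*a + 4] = 2*a + 5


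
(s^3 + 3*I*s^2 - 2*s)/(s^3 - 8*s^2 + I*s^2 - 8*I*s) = (s + 2*I)/(s - 8)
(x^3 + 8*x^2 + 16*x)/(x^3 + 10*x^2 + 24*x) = (x + 4)/(x + 6)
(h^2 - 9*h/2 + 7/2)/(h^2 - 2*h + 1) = (h - 7/2)/(h - 1)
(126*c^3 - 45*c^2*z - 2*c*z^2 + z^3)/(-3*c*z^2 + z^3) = -42*c^2/z^2 + c/z + 1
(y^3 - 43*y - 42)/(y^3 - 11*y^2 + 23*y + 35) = (y + 6)/(y - 5)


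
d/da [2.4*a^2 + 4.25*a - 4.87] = 4.8*a + 4.25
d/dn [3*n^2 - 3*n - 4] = 6*n - 3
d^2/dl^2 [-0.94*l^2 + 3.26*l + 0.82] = -1.88000000000000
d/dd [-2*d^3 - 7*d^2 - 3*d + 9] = -6*d^2 - 14*d - 3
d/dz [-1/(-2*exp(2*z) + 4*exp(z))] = (1 - exp(z))*exp(-z)/(exp(z) - 2)^2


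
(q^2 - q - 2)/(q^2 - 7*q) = (q^2 - q - 2)/(q*(q - 7))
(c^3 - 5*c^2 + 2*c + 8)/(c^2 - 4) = (c^2 - 3*c - 4)/(c + 2)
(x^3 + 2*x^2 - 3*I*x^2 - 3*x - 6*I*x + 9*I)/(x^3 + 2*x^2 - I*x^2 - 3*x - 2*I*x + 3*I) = (x - 3*I)/(x - I)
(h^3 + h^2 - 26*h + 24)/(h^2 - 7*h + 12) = (h^2 + 5*h - 6)/(h - 3)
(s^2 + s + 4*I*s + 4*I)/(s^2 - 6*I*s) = (s^2 + s + 4*I*s + 4*I)/(s*(s - 6*I))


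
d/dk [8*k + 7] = 8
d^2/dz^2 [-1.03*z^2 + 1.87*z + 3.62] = -2.06000000000000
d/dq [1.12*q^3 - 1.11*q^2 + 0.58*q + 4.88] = 3.36*q^2 - 2.22*q + 0.58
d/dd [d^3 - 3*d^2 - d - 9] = 3*d^2 - 6*d - 1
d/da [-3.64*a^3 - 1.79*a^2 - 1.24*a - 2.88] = -10.92*a^2 - 3.58*a - 1.24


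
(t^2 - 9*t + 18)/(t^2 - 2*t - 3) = (t - 6)/(t + 1)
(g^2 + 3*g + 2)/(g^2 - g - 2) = (g + 2)/(g - 2)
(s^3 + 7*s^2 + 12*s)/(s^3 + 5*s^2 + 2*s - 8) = s*(s + 3)/(s^2 + s - 2)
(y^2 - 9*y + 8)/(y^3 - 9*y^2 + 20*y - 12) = (y - 8)/(y^2 - 8*y + 12)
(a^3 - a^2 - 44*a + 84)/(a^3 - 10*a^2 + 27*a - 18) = (a^2 + 5*a - 14)/(a^2 - 4*a + 3)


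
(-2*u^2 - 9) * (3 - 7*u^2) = 14*u^4 + 57*u^2 - 27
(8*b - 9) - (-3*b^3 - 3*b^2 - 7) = 3*b^3 + 3*b^2 + 8*b - 2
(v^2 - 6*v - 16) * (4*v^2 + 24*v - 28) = 4*v^4 - 236*v^2 - 216*v + 448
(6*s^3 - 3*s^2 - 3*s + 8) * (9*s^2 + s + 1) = 54*s^5 - 21*s^4 - 24*s^3 + 66*s^2 + 5*s + 8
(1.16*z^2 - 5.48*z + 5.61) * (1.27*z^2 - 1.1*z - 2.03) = 1.4732*z^4 - 8.2356*z^3 + 10.7979*z^2 + 4.9534*z - 11.3883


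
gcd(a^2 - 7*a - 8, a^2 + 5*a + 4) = a + 1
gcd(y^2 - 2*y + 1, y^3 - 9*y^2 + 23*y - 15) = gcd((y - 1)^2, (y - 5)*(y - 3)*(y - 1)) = y - 1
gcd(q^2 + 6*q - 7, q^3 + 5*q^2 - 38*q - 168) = q + 7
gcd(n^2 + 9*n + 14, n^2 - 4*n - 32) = 1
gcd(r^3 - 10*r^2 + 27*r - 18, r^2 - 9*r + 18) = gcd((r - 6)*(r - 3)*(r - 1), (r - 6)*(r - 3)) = r^2 - 9*r + 18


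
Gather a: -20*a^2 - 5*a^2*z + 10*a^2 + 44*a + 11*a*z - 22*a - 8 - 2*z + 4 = a^2*(-5*z - 10) + a*(11*z + 22) - 2*z - 4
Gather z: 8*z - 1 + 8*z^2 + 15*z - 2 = 8*z^2 + 23*z - 3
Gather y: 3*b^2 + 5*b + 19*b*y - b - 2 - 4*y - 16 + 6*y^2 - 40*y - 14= 3*b^2 + 4*b + 6*y^2 + y*(19*b - 44) - 32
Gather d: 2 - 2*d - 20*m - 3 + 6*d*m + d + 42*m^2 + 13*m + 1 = d*(6*m - 1) + 42*m^2 - 7*m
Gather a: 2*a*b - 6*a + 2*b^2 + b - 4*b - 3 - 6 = a*(2*b - 6) + 2*b^2 - 3*b - 9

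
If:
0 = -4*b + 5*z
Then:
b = 5*z/4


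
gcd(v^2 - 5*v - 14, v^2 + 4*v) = 1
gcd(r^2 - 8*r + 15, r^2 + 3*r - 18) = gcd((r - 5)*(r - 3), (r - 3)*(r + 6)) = r - 3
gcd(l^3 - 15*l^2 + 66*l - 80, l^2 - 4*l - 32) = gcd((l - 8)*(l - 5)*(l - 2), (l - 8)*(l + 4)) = l - 8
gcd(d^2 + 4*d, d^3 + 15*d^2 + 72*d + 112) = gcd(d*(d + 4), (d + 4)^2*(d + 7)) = d + 4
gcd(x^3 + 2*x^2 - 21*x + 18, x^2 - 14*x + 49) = 1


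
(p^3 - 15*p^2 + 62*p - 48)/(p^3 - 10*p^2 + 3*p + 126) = (p^2 - 9*p + 8)/(p^2 - 4*p - 21)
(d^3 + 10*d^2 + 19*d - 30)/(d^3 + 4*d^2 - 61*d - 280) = (d^2 + 5*d - 6)/(d^2 - d - 56)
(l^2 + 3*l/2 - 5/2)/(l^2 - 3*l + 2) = (l + 5/2)/(l - 2)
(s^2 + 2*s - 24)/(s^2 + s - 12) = (s^2 + 2*s - 24)/(s^2 + s - 12)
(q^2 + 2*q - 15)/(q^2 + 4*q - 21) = (q + 5)/(q + 7)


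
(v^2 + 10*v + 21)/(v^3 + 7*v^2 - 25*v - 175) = (v + 3)/(v^2 - 25)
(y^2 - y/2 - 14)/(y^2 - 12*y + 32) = (y + 7/2)/(y - 8)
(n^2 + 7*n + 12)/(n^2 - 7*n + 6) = (n^2 + 7*n + 12)/(n^2 - 7*n + 6)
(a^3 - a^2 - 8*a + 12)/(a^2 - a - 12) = (a^2 - 4*a + 4)/(a - 4)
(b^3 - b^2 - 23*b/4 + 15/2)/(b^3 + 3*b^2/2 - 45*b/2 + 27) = (b^2 + b/2 - 5)/(b^2 + 3*b - 18)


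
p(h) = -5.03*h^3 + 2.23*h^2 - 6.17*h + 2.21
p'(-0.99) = -25.38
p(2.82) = -110.26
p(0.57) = -1.51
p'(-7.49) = -886.13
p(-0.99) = 15.38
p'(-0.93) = -23.37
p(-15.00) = 17572.76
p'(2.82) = -113.59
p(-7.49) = 2287.08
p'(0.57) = -8.53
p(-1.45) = 31.18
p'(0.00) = -6.17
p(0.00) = 2.21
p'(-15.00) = -3468.32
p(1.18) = -10.23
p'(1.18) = -21.92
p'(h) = -15.09*h^2 + 4.46*h - 6.17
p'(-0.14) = -7.09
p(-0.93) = 13.92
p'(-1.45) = -44.36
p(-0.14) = 3.13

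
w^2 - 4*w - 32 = (w - 8)*(w + 4)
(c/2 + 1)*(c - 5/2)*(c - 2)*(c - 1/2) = c^4/2 - 3*c^3/2 - 11*c^2/8 + 6*c - 5/2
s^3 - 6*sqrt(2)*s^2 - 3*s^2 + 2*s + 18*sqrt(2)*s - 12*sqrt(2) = (s - 2)*(s - 1)*(s - 6*sqrt(2))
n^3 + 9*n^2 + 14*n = n*(n + 2)*(n + 7)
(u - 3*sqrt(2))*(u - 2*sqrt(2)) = u^2 - 5*sqrt(2)*u + 12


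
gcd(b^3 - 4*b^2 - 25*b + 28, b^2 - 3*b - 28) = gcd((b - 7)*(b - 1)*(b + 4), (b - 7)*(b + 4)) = b^2 - 3*b - 28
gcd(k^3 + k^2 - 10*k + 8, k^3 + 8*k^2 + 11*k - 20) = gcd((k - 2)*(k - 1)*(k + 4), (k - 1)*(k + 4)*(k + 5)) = k^2 + 3*k - 4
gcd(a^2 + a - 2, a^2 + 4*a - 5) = a - 1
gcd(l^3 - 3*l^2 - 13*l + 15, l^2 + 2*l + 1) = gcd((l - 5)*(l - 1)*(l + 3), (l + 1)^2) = 1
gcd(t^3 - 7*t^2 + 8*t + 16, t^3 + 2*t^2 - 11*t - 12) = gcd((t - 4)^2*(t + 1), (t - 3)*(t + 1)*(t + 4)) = t + 1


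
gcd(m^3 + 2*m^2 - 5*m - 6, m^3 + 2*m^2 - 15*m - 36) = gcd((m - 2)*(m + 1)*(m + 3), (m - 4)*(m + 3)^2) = m + 3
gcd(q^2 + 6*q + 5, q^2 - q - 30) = q + 5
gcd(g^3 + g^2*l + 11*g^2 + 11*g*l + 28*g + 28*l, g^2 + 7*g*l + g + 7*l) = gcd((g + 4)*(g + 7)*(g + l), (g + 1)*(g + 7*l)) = 1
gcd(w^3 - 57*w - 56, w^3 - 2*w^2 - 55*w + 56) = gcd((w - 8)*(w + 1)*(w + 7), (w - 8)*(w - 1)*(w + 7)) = w^2 - w - 56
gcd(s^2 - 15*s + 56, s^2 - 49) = s - 7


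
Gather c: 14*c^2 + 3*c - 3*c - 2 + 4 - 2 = 14*c^2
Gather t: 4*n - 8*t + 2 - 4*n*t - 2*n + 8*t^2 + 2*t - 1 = 2*n + 8*t^2 + t*(-4*n - 6) + 1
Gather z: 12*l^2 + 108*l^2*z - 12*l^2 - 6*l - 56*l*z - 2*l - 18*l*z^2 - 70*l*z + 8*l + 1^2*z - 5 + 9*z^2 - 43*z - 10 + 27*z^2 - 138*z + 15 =z^2*(36 - 18*l) + z*(108*l^2 - 126*l - 180)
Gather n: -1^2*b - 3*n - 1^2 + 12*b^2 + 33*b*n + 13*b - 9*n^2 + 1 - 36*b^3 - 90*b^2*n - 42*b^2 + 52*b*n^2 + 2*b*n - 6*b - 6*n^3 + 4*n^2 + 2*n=-36*b^3 - 30*b^2 + 6*b - 6*n^3 + n^2*(52*b - 5) + n*(-90*b^2 + 35*b - 1)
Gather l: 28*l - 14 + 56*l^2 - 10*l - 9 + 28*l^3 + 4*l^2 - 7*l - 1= 28*l^3 + 60*l^2 + 11*l - 24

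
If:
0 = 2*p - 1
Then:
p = 1/2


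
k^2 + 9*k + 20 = (k + 4)*(k + 5)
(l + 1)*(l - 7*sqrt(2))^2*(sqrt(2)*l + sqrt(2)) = sqrt(2)*l^4 - 28*l^3 + 2*sqrt(2)*l^3 - 56*l^2 + 99*sqrt(2)*l^2 - 28*l + 196*sqrt(2)*l + 98*sqrt(2)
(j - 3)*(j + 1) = j^2 - 2*j - 3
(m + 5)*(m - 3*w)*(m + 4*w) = m^3 + m^2*w + 5*m^2 - 12*m*w^2 + 5*m*w - 60*w^2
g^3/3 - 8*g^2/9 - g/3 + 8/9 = (g/3 + 1/3)*(g - 8/3)*(g - 1)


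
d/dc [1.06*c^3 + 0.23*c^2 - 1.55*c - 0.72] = 3.18*c^2 + 0.46*c - 1.55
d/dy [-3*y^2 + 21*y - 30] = 21 - 6*y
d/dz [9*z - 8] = 9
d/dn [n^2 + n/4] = 2*n + 1/4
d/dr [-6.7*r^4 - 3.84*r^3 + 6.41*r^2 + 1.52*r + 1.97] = -26.8*r^3 - 11.52*r^2 + 12.82*r + 1.52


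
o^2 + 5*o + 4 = (o + 1)*(o + 4)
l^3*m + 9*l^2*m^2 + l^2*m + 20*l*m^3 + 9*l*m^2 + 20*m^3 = (l + 4*m)*(l + 5*m)*(l*m + m)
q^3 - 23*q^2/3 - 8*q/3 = q*(q - 8)*(q + 1/3)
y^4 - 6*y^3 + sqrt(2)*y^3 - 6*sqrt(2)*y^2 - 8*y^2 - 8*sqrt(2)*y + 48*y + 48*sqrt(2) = (y - 6)*(y - 2*sqrt(2))*(y + sqrt(2))*(y + 2*sqrt(2))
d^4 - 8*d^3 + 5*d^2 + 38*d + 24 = (d - 6)*(d - 4)*(d + 1)^2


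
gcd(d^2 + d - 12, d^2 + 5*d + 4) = d + 4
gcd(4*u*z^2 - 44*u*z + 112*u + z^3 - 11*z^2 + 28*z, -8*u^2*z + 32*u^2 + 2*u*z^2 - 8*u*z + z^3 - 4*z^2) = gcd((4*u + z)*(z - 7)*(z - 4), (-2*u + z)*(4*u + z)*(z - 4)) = 4*u*z - 16*u + z^2 - 4*z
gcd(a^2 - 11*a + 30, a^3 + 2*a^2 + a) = 1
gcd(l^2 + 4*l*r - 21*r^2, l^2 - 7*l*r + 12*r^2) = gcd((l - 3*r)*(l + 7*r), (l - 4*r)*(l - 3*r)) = -l + 3*r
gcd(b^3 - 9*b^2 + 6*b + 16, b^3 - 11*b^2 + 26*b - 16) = b^2 - 10*b + 16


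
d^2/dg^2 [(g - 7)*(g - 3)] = 2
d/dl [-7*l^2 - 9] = -14*l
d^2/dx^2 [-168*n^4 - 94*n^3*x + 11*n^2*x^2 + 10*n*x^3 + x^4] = 22*n^2 + 60*n*x + 12*x^2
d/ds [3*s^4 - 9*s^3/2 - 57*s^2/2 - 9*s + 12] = 12*s^3 - 27*s^2/2 - 57*s - 9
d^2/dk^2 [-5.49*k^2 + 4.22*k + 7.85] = -10.9800000000000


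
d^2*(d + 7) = d^3 + 7*d^2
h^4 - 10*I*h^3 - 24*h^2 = h^2*(h - 6*I)*(h - 4*I)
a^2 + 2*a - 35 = (a - 5)*(a + 7)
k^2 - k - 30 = (k - 6)*(k + 5)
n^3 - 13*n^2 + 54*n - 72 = (n - 6)*(n - 4)*(n - 3)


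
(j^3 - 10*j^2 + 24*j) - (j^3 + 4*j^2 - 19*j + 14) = -14*j^2 + 43*j - 14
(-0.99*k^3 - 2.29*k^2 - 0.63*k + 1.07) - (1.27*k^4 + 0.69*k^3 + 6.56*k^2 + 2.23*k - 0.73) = -1.27*k^4 - 1.68*k^3 - 8.85*k^2 - 2.86*k + 1.8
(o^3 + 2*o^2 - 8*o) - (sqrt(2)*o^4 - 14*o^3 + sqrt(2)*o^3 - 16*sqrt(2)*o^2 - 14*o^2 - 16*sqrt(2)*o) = -sqrt(2)*o^4 - sqrt(2)*o^3 + 15*o^3 + 16*o^2 + 16*sqrt(2)*o^2 - 8*o + 16*sqrt(2)*o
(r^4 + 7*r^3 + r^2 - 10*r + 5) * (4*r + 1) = 4*r^5 + 29*r^4 + 11*r^3 - 39*r^2 + 10*r + 5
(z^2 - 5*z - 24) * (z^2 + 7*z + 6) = z^4 + 2*z^3 - 53*z^2 - 198*z - 144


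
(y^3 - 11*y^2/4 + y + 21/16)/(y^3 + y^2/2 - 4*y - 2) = (8*y^2 - 26*y + 21)/(8*(y^2 - 4))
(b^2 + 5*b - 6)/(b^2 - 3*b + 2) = (b + 6)/(b - 2)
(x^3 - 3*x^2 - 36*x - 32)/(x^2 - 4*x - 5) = (x^2 - 4*x - 32)/(x - 5)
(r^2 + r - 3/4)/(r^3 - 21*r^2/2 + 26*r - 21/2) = (r + 3/2)/(r^2 - 10*r + 21)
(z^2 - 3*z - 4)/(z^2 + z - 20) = (z + 1)/(z + 5)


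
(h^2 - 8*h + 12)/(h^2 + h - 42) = (h - 2)/(h + 7)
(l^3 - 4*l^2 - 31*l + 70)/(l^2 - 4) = (l^2 - 2*l - 35)/(l + 2)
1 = 1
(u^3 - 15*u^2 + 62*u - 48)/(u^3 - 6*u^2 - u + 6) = (u - 8)/(u + 1)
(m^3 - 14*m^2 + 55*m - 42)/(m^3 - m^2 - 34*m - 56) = (m^2 - 7*m + 6)/(m^2 + 6*m + 8)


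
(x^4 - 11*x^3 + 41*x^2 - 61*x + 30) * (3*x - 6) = 3*x^5 - 39*x^4 + 189*x^3 - 429*x^2 + 456*x - 180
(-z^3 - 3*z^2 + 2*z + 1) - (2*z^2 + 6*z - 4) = -z^3 - 5*z^2 - 4*z + 5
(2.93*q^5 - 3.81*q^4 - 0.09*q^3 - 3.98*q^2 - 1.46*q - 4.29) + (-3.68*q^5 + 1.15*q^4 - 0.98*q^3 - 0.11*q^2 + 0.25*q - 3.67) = -0.75*q^5 - 2.66*q^4 - 1.07*q^3 - 4.09*q^2 - 1.21*q - 7.96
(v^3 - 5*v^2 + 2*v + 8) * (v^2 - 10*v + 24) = v^5 - 15*v^4 + 76*v^3 - 132*v^2 - 32*v + 192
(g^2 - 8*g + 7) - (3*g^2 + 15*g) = -2*g^2 - 23*g + 7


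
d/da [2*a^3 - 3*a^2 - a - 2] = 6*a^2 - 6*a - 1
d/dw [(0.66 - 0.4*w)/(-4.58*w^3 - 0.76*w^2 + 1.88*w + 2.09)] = (-3.664*w^3 + 8.7644*w^2 + 1.0032*w - 2.0768)/(20.9764*w^6 + 6.9616*w^5 - 16.6432*w^4 - 22.002*w^3 + 0.3576*w^2 + 7.8584*w + 4.3681)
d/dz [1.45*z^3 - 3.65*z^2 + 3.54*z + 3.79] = 4.35*z^2 - 7.3*z + 3.54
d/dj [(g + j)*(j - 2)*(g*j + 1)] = g*(g + j)*(j - 2) + (g + j)*(g*j + 1) + (j - 2)*(g*j + 1)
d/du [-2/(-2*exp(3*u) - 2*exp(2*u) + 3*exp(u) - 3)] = (-12*exp(2*u) - 8*exp(u) + 6)*exp(u)/(2*exp(3*u) + 2*exp(2*u) - 3*exp(u) + 3)^2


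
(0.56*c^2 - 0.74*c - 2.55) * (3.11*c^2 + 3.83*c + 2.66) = 1.7416*c^4 - 0.1566*c^3 - 9.2751*c^2 - 11.7349*c - 6.783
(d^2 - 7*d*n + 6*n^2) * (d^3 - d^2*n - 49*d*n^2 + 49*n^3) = d^5 - 8*d^4*n - 36*d^3*n^2 + 386*d^2*n^3 - 637*d*n^4 + 294*n^5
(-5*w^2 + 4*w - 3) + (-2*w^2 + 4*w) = -7*w^2 + 8*w - 3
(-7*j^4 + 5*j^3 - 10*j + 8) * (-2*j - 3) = 14*j^5 + 11*j^4 - 15*j^3 + 20*j^2 + 14*j - 24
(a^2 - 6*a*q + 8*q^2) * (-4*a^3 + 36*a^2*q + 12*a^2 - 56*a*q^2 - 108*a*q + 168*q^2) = -4*a^5 + 60*a^4*q + 12*a^4 - 304*a^3*q^2 - 180*a^3*q + 624*a^2*q^3 + 912*a^2*q^2 - 448*a*q^4 - 1872*a*q^3 + 1344*q^4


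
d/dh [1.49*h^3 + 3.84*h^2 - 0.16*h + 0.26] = 4.47*h^2 + 7.68*h - 0.16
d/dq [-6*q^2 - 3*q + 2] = -12*q - 3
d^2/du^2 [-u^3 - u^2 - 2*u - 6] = -6*u - 2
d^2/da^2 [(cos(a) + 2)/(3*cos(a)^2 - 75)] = (8*(cos(a) + 2)*sin(a)^2*cos(a)^2 - (cos(a)^2 - 25)^2*cos(a) + 2*(cos(a)^2 - 25)*(2*cos(2*a) + cos(3*a)))/(3*(cos(a)^2 - 25)^3)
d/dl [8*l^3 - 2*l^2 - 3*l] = 24*l^2 - 4*l - 3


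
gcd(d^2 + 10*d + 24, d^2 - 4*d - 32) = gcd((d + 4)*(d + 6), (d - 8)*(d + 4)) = d + 4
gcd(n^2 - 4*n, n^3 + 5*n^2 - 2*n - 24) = 1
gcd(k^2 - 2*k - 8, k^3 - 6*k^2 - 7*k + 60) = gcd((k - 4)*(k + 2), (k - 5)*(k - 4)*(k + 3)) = k - 4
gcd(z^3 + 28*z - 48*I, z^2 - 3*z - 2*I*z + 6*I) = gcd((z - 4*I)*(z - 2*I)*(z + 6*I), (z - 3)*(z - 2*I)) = z - 2*I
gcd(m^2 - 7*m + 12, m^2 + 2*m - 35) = 1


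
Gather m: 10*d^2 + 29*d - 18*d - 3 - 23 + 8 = 10*d^2 + 11*d - 18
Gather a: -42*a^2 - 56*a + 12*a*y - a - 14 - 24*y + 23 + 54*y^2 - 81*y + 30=-42*a^2 + a*(12*y - 57) + 54*y^2 - 105*y + 39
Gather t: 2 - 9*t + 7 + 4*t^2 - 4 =4*t^2 - 9*t + 5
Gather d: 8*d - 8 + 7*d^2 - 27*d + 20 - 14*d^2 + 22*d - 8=-7*d^2 + 3*d + 4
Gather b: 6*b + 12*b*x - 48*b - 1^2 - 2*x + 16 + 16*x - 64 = b*(12*x - 42) + 14*x - 49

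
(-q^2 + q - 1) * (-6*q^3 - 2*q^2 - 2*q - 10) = 6*q^5 - 4*q^4 + 6*q^3 + 10*q^2 - 8*q + 10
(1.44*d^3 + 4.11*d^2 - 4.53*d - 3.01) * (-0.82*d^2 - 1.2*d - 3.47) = -1.1808*d^5 - 5.0982*d^4 - 6.2142*d^3 - 6.3575*d^2 + 19.3311*d + 10.4447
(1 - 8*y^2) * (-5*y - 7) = 40*y^3 + 56*y^2 - 5*y - 7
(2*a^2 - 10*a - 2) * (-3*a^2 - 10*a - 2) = -6*a^4 + 10*a^3 + 102*a^2 + 40*a + 4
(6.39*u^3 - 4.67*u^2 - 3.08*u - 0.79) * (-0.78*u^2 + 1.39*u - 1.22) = -4.9842*u^5 + 12.5247*u^4 - 11.8847*u^3 + 2.0324*u^2 + 2.6595*u + 0.9638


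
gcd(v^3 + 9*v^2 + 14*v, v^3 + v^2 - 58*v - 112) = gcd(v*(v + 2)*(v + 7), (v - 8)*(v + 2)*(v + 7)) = v^2 + 9*v + 14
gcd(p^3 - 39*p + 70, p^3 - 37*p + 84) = p + 7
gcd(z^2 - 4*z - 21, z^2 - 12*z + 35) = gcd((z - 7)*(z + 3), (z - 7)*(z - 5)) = z - 7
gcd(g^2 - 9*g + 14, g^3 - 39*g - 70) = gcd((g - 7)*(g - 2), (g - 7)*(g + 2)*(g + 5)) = g - 7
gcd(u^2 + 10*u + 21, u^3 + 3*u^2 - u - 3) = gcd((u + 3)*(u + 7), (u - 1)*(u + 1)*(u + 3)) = u + 3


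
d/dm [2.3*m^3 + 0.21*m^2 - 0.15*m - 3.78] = 6.9*m^2 + 0.42*m - 0.15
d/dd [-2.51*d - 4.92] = -2.51000000000000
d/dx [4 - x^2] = -2*x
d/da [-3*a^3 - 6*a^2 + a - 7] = -9*a^2 - 12*a + 1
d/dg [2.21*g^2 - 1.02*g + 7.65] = 4.42*g - 1.02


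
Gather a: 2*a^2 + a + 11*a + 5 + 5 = 2*a^2 + 12*a + 10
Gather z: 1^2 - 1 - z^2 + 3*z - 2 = -z^2 + 3*z - 2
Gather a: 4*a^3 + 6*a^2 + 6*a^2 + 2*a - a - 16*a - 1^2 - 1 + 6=4*a^3 + 12*a^2 - 15*a + 4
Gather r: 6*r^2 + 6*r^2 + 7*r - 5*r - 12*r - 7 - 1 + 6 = 12*r^2 - 10*r - 2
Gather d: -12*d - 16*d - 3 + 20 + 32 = 49 - 28*d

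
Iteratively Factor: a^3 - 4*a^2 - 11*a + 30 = (a - 5)*(a^2 + a - 6) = (a - 5)*(a - 2)*(a + 3)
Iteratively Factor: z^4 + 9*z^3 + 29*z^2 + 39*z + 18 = (z + 3)*(z^3 + 6*z^2 + 11*z + 6) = (z + 3)^2*(z^2 + 3*z + 2) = (z + 1)*(z + 3)^2*(z + 2)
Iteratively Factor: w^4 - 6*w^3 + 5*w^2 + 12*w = (w - 3)*(w^3 - 3*w^2 - 4*w) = (w - 3)*(w + 1)*(w^2 - 4*w) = (w - 4)*(w - 3)*(w + 1)*(w)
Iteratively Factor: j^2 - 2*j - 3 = (j + 1)*(j - 3)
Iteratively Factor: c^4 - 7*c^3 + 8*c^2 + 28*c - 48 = (c - 2)*(c^3 - 5*c^2 - 2*c + 24) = (c - 2)*(c + 2)*(c^2 - 7*c + 12) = (c - 4)*(c - 2)*(c + 2)*(c - 3)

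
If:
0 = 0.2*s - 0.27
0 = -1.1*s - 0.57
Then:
No Solution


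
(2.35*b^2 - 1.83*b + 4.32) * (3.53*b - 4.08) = 8.2955*b^3 - 16.0479*b^2 + 22.716*b - 17.6256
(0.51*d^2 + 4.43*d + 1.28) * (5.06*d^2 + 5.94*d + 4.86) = 2.5806*d^4 + 25.4452*d^3 + 35.2696*d^2 + 29.133*d + 6.2208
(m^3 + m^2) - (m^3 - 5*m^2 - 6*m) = 6*m^2 + 6*m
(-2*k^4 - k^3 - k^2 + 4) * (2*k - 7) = -4*k^5 + 12*k^4 + 5*k^3 + 7*k^2 + 8*k - 28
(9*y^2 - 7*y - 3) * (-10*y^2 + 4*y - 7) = -90*y^4 + 106*y^3 - 61*y^2 + 37*y + 21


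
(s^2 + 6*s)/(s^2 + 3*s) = (s + 6)/(s + 3)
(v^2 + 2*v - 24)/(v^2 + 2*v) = (v^2 + 2*v - 24)/(v*(v + 2))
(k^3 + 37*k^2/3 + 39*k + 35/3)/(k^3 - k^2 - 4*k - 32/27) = 9*(k^2 + 12*k + 35)/(9*k^2 - 12*k - 32)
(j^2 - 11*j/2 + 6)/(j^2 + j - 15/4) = 2*(j - 4)/(2*j + 5)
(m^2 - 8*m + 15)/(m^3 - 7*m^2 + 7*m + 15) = 1/(m + 1)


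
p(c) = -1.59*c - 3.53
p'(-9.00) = -1.59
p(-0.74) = -2.35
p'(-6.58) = -1.59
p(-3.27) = 1.67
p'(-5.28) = -1.59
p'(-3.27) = -1.59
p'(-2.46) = -1.59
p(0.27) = -3.96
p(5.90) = -12.91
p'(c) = -1.59000000000000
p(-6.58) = 6.93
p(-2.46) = 0.38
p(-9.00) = 10.78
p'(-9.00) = -1.59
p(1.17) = -5.39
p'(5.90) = -1.59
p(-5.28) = 4.87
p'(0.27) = -1.59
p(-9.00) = 10.78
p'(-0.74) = -1.59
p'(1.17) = -1.59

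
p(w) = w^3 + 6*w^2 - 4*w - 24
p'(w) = 3*w^2 + 12*w - 4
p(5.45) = 294.29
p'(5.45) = 150.51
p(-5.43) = 14.53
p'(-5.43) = 19.29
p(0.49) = -24.40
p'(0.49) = 2.60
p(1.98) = -0.64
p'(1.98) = 31.52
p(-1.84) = -2.56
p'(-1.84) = -15.92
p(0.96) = -21.43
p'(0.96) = 10.28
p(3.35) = 67.53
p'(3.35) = 69.87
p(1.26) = -17.51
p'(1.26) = 15.88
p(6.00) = 384.00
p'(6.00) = 176.00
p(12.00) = 2520.00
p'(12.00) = 572.00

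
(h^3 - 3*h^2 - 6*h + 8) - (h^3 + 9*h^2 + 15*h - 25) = -12*h^2 - 21*h + 33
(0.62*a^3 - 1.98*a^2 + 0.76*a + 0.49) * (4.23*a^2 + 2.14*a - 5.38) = 2.6226*a^5 - 7.0486*a^4 - 4.358*a^3 + 14.3515*a^2 - 3.0402*a - 2.6362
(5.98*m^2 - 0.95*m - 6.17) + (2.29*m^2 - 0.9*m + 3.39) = 8.27*m^2 - 1.85*m - 2.78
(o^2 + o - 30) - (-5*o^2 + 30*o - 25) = 6*o^2 - 29*o - 5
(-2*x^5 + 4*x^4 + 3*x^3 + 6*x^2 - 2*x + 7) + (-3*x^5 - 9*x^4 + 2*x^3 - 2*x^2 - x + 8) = -5*x^5 - 5*x^4 + 5*x^3 + 4*x^2 - 3*x + 15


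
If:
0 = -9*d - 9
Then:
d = -1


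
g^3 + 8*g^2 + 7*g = g*(g + 1)*(g + 7)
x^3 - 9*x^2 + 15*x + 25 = (x - 5)^2*(x + 1)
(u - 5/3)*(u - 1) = u^2 - 8*u/3 + 5/3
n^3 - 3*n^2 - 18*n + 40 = (n - 5)*(n - 2)*(n + 4)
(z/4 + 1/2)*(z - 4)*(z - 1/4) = z^3/4 - 9*z^2/16 - 15*z/8 + 1/2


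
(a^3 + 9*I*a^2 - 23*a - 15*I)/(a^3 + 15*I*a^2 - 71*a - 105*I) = (a + I)/(a + 7*I)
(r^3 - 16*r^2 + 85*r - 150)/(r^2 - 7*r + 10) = (r^2 - 11*r + 30)/(r - 2)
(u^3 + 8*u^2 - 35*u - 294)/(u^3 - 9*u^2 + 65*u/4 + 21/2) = 4*(u^2 + 14*u + 49)/(4*u^2 - 12*u - 7)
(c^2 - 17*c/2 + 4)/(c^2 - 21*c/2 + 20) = (2*c - 1)/(2*c - 5)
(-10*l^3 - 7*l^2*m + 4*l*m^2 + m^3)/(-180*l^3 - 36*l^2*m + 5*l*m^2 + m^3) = (2*l^2 + l*m - m^2)/(36*l^2 - m^2)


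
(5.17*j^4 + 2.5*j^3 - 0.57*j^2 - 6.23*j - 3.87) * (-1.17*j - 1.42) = -6.0489*j^5 - 10.2664*j^4 - 2.8831*j^3 + 8.0985*j^2 + 13.3745*j + 5.4954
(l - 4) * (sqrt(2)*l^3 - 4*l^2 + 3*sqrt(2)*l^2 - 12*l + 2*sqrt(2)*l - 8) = sqrt(2)*l^4 - 4*l^3 - sqrt(2)*l^3 - 10*sqrt(2)*l^2 + 4*l^2 - 8*sqrt(2)*l + 40*l + 32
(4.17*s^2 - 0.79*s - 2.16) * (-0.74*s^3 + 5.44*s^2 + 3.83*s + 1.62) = -3.0858*s^5 + 23.2694*s^4 + 13.2719*s^3 - 8.0207*s^2 - 9.5526*s - 3.4992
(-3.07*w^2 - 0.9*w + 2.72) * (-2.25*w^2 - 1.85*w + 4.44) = 6.9075*w^4 + 7.7045*w^3 - 18.0858*w^2 - 9.028*w + 12.0768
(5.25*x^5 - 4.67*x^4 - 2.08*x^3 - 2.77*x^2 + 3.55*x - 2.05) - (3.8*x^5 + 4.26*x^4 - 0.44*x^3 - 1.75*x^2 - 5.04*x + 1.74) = 1.45*x^5 - 8.93*x^4 - 1.64*x^3 - 1.02*x^2 + 8.59*x - 3.79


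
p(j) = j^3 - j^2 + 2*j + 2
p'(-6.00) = 122.00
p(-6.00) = -262.00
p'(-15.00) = 707.00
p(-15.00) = -3628.00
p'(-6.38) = 136.87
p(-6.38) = -311.16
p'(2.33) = 13.63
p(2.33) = 13.88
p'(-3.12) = 37.44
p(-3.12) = -44.35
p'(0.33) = 1.67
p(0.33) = 2.59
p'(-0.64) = 4.51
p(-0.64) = 0.05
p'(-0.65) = 4.57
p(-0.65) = 0.00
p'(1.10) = 3.43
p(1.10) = 4.32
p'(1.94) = 9.41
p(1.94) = 9.42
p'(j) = 3*j^2 - 2*j + 2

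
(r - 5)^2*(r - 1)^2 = r^4 - 12*r^3 + 46*r^2 - 60*r + 25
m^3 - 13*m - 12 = (m - 4)*(m + 1)*(m + 3)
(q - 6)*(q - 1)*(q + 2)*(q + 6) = q^4 + q^3 - 38*q^2 - 36*q + 72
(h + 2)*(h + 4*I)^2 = h^3 + 2*h^2 + 8*I*h^2 - 16*h + 16*I*h - 32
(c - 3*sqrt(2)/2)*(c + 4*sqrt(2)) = c^2 + 5*sqrt(2)*c/2 - 12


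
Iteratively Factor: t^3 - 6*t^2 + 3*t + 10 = (t + 1)*(t^2 - 7*t + 10) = (t - 2)*(t + 1)*(t - 5)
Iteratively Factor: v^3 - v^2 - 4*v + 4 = (v - 1)*(v^2 - 4) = (v - 2)*(v - 1)*(v + 2)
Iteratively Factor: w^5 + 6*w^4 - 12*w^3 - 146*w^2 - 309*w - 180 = (w + 1)*(w^4 + 5*w^3 - 17*w^2 - 129*w - 180) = (w - 5)*(w + 1)*(w^3 + 10*w^2 + 33*w + 36) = (w - 5)*(w + 1)*(w + 3)*(w^2 + 7*w + 12) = (w - 5)*(w + 1)*(w + 3)^2*(w + 4)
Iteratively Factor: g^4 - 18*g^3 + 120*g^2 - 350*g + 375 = (g - 5)*(g^3 - 13*g^2 + 55*g - 75) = (g - 5)^2*(g^2 - 8*g + 15) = (g - 5)^2*(g - 3)*(g - 5)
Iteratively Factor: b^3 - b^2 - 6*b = (b + 2)*(b^2 - 3*b) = b*(b + 2)*(b - 3)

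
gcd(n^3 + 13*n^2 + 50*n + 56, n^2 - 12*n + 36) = 1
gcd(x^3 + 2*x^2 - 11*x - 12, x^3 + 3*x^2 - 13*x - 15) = x^2 - 2*x - 3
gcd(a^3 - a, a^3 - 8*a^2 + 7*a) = a^2 - a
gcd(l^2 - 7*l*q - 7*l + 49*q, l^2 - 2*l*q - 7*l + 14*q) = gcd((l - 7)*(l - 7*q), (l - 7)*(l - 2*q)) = l - 7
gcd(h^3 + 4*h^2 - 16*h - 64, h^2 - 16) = h^2 - 16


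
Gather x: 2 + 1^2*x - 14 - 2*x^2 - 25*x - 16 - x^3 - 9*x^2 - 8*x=-x^3 - 11*x^2 - 32*x - 28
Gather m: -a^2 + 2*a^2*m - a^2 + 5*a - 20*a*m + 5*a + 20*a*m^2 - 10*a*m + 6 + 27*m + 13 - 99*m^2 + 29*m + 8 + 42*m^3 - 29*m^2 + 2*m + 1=-2*a^2 + 10*a + 42*m^3 + m^2*(20*a - 128) + m*(2*a^2 - 30*a + 58) + 28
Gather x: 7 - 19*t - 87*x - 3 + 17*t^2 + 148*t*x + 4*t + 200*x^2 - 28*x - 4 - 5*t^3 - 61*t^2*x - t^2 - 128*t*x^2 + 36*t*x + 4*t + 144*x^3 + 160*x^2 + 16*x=-5*t^3 + 16*t^2 - 11*t + 144*x^3 + x^2*(360 - 128*t) + x*(-61*t^2 + 184*t - 99)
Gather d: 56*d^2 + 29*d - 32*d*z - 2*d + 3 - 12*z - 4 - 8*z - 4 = 56*d^2 + d*(27 - 32*z) - 20*z - 5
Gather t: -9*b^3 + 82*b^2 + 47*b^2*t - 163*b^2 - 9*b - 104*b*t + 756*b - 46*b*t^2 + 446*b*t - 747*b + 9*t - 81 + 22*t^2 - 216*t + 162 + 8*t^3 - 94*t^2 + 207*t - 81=-9*b^3 - 81*b^2 + 8*t^3 + t^2*(-46*b - 72) + t*(47*b^2 + 342*b)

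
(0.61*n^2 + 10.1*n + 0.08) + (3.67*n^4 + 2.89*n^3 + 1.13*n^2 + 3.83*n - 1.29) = 3.67*n^4 + 2.89*n^3 + 1.74*n^2 + 13.93*n - 1.21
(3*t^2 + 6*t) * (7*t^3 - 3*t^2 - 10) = 21*t^5 + 33*t^4 - 18*t^3 - 30*t^2 - 60*t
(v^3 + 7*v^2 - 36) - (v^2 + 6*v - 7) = v^3 + 6*v^2 - 6*v - 29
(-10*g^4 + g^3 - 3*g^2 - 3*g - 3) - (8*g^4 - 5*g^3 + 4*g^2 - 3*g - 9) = -18*g^4 + 6*g^3 - 7*g^2 + 6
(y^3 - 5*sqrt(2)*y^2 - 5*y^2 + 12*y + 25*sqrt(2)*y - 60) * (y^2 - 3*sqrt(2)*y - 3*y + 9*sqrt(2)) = y^5 - 8*sqrt(2)*y^4 - 8*y^4 + 57*y^3 + 64*sqrt(2)*y^3 - 336*y^2 - 156*sqrt(2)*y^2 + 288*sqrt(2)*y + 630*y - 540*sqrt(2)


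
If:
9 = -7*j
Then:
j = -9/7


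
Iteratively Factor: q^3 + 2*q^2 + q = (q)*(q^2 + 2*q + 1) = q*(q + 1)*(q + 1)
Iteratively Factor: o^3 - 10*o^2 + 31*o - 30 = (o - 2)*(o^2 - 8*o + 15) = (o - 5)*(o - 2)*(o - 3)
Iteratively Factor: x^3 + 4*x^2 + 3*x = (x + 1)*(x^2 + 3*x) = (x + 1)*(x + 3)*(x)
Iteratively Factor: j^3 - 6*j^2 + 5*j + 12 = (j + 1)*(j^2 - 7*j + 12) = (j - 4)*(j + 1)*(j - 3)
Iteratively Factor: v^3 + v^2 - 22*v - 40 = (v + 4)*(v^2 - 3*v - 10) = (v + 2)*(v + 4)*(v - 5)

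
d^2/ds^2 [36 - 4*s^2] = -8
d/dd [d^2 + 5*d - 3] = 2*d + 5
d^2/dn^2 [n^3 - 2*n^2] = 6*n - 4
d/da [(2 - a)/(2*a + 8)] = -3/(a^2 + 8*a + 16)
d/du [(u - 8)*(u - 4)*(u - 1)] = 3*u^2 - 26*u + 44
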